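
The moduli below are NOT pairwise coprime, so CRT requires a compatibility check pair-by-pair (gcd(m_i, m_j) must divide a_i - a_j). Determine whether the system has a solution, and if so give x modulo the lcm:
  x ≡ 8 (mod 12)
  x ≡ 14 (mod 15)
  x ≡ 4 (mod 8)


Moduli 12, 15, 8 are not pairwise coprime, so CRT works modulo lcm(m_i) when all pairwise compatibility conditions hold.
Pairwise compatibility: gcd(m_i, m_j) must divide a_i - a_j for every pair.
Merge one congruence at a time:
  Start: x ≡ 8 (mod 12).
  Combine with x ≡ 14 (mod 15): gcd(12, 15) = 3; 14 - 8 = 6, which IS divisible by 3, so compatible.
    Write x = 8 + 12·t and substitute into x ≡ 14 (mod 15): 12·t ≡ 14 − 8 = 6 (mod 15).
    Divide the congruence (and modulus) by g = 3: 4·t ≡ 2 (mod 5).
    The inverse of 4 mod 5 is 4 (since 4·4 = 16 = 3·5 + 1), so t ≡ 4·2 = 8 ≡ 3 (mod 5).
    Then x = 8 + 12·3 = 44, valid modulo lcm(12, 15) = 60: x ≡ 44 (mod 60).
  Combine with x ≡ 4 (mod 8): gcd(60, 8) = 4; 4 - 44 = -40, which IS divisible by 4, so compatible.
    Write x = 44 + 60·t and substitute into x ≡ 4 (mod 8): 60·t ≡ 4 − 44 = -40 (mod 8).
    Divide the congruence (and modulus) by g = 4: 15·t ≡ -10 (mod 2).
    Reduce coefficients mod 2: 1·t ≡ 0 (mod 2).
    So t ≡ 0 (mod 2).
    Then x = 44 + 60·0 = 44, valid modulo lcm(60, 8) = 120: x ≡ 44 (mod 120).
Verify: 44 mod 12 = 8, 44 mod 15 = 14, 44 mod 8 = 4.

x ≡ 44 (mod 120).


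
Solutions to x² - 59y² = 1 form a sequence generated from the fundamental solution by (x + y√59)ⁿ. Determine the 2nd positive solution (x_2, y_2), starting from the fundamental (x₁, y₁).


Step 1: Find the fundamental solution (x₁, y₁) of x² - 59y² = 1.
  Expand √59 as a continued fraction. a₀ = ⌊√59⌋ = 7; iterate m_{k+1} = d_k·a_k − m_k, d_{k+1} = (59 − m_{k+1}²)/d_k, a_{k+1} = ⌊(a₀ + m_{k+1})/d_{k+1}⌋ (starting m₀ = 0, d₀ = 1), with convergents p_k = a_k·p_{k-1} + p_{k-2}, q_k = a_k·q_{k-1} + q_{k-2} (p₋₁ = 1, q₋₁ = 0):
  k = 0: a₀ = 7; p₀/q₀ = 7/1; p₀² − 59·q₀² = 49 − 59 = -10.
  k = 1: m = 7, d = 10, a = ⌊(7 + 7)/10⌋ = 1; p/q = (1·7 + 1)/(1·1 + 0) = 8/1; p² − 59·q² = 64 − 59 = 5.
  k = 2: m = 3, d = 5, a = ⌊(7 + 3)/5⌋ = 2; p/q = (2·8 + 7)/(2·1 + 1) = 23/3; p² − 59·q² = 529 − 531 = -2.
  k = 3: m = 7, d = 2, a = ⌊(7 + 7)/2⌋ = 7; p/q = (7·23 + 8)/(7·3 + 1) = 169/22; p² − 59·q² = 28561 − 28556 = 5.
  k = 4: m = 7, d = 5, a = ⌊(7 + 7)/5⌋ = 2; p/q = (2·169 + 23)/(2·22 + 3) = 361/47; p² − 59·q² = 130321 − 130331 = -10.
  k = 5: m = 3, d = 10, a = ⌊(7 + 3)/10⌋ = 1; p/q = (1·361 + 169)/(1·47 + 22) = 530/69; p² − 59·q² = 280900 − 280899 = 1.
  The first convergent with p² − 59·q² = 1 gives the fundamental solution (x₁, y₁) = (530, 69).
Step 2: Apply the recurrence (x_{n+1}, y_{n+1}) = (x₁x_n + 59y₁y_n, x₁y_n + y₁x_n) repeatedly.
  From (x_1, y_1) = (530, 69): x_2 = 530·530 + 59·69·69 = 561799; y_2 = 530·69 + 69·530 = 73140.
Step 3: Verify x_2² - 59·y_2² = 315618116401 - 315618116400 = 1 (should be 1). ✓

(x_1, y_1) = (530, 69); (x_2, y_2) = (561799, 73140).


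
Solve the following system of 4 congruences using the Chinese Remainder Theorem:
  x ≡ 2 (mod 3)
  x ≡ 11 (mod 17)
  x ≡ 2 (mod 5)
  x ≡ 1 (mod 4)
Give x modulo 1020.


Product of moduli M = 3 · 17 · 5 · 4 = 1020.
Merge one congruence at a time:
  Start: x ≡ 2 (mod 3).
  Combine with x ≡ 11 (mod 17); new modulus lcm = 51.
    Write x = 2 + 3·t and substitute into x ≡ 11 (mod 17): 3·t ≡ 11 − 2 = 9 (mod 17).
    The inverse of 3 mod 17 is 6 (since 3·6 = 18 = 1·17 + 1), so t ≡ 6·9 = 54 ≡ 3 (mod 17).
    Then x = 2 + 3·3 = 11, valid modulo lcm(3, 17) = 51: x ≡ 11 (mod 51).
  Combine with x ≡ 2 (mod 5); new modulus lcm = 255.
    Write x = 11 + 51·t and substitute into x ≡ 2 (mod 5): 51·t ≡ 2 − 11 = -9 (mod 5).
    Reduce coefficients mod 5: 1·t ≡ 1 (mod 5).
    So t ≡ 1 (mod 5).
    Then x = 11 + 51·1 = 62, valid modulo lcm(51, 5) = 255: x ≡ 62 (mod 255).
  Combine with x ≡ 1 (mod 4); new modulus lcm = 1020.
    Write x = 62 + 255·t and substitute into x ≡ 1 (mod 4): 255·t ≡ 1 − 62 = -61 (mod 4).
    Reduce coefficients mod 4: 3·t ≡ 3 (mod 4).
    The inverse of 3 mod 4 is 3 (since 3·3 = 9 = 2·4 + 1), so t ≡ 3·3 = 9 ≡ 1 (mod 4).
    Then x = 62 + 255·1 = 317, valid modulo lcm(255, 4) = 1020: x ≡ 317 (mod 1020).
Verify against each original: 317 mod 3 = 2, 317 mod 17 = 11, 317 mod 5 = 2, 317 mod 4 = 1.

x ≡ 317 (mod 1020).


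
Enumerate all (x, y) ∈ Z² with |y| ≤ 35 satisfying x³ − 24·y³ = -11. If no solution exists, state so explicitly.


The equation is x³ - 24y³ = -11. For fixed y, x³ = 24·y³ − 11, so a solution requires the RHS to be a perfect cube.
Strategy: iterate y from -35 to 35, compute RHS = 24·y³ − 11, and check whether it is a (positive or negative) perfect cube.
Check small values of y:
  y = 0: RHS = -11 is not a perfect cube.
  y = 1: RHS = 13 is not a perfect cube.
  y = -1: RHS = -35 is not a perfect cube.
  y = 2: RHS = 181 is not a perfect cube.
  y = -2: RHS = -203 is not a perfect cube.
  y = 3: RHS = 637 is not a perfect cube.
  y = -3: RHS = -659 is not a perfect cube.
Continuing the search up to |y| = 35 finds no solutions either.
No (x, y) in the scanned range satisfies the equation.

No integer solutions with |y| ≤ 35.


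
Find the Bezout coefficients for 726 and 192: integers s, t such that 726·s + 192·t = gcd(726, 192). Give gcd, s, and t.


Euclidean algorithm on (726, 192) — divide until remainder is 0:
  726 = 3 · 192 + 150
  192 = 1 · 150 + 42
  150 = 3 · 42 + 24
  42 = 1 · 24 + 18
  24 = 1 · 18 + 6
  18 = 3 · 6 + 0
gcd(726, 192) = 6.
Track Bezout coefficients alongside the remainders: start with r₀ = 726 = a·1 + b·0 (s = 1, t = 0) and r₁ = 192 = a·0 + b·1 (s = 0, t = 1); each new remainder r_{k+1} = r_{k-1} − q_k·r_k inherits s_{k+1} = s_{k-1} − q_k·s_k, t_{k+1} = t_{k-1} − q_k·t_k, so r_k = a·s_k + b·t_k at every step:
  q = 3: r = 150, s = 1 − 3·0 = 1, t = 0 − 3·1 = -3  (check: 726·1 + 192·(-3) = 150)
  q = 1: r = 42, s = 0 − 1·1 = -1, t = 1 − 1·(-3) = 4  (check: 726·(-1) + 192·4 = 42)
  q = 3: r = 24, s = 1 − 3·(-1) = 4, t = -3 − 3·4 = -15  (check: 726·4 + 192·(-15) = 24)
  q = 1: r = 18, s = -1 − 1·4 = -5, t = 4 − 1·(-15) = 19  (check: 726·(-5) + 192·19 = 18)
  q = 1: r = 6, s = 4 − 1·(-5) = 9, t = -15 − 1·19 = -34  (check: 726·9 + 192·(-34) = 6)
The row with r = 6 (the gcd) gives the Bezout coefficients s = 9, t = -34.
Result: 726 · (9) + 192 · (-34) = 6.

gcd(726, 192) = 6; s = 9, t = -34 (check: 726·9 + 192·(-34) = 6).


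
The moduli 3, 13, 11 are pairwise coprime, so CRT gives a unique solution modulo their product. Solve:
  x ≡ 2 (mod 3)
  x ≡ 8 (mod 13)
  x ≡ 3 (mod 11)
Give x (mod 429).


Moduli 3, 13, 11 are pairwise coprime; by CRT there is a unique solution modulo M = 3 · 13 · 11 = 429.
Solve pairwise, accumulating the modulus:
  Start with x ≡ 2 (mod 3).
  Combine with x ≡ 8 (mod 13): since gcd(3, 13) = 1, we get a unique residue mod 39.
    Write x = 2 + 3·t and substitute into x ≡ 8 (mod 13): 3·t ≡ 8 − 2 = 6 (mod 13).
    The inverse of 3 mod 13 is 9 (since 3·9 = 27 = 2·13 + 1), so t ≡ 9·6 = 54 ≡ 2 (mod 13).
    Then x = 2 + 3·2 = 8, valid modulo lcm(3, 13) = 39: x ≡ 8 (mod 39).
  Combine with x ≡ 3 (mod 11): since gcd(39, 11) = 1, we get a unique residue mod 429.
    Write x = 8 + 39·t and substitute into x ≡ 3 (mod 11): 39·t ≡ 3 − 8 = -5 (mod 11).
    Reduce coefficients mod 11: 6·t ≡ 6 (mod 11).
    The inverse of 6 mod 11 is 2 (since 6·2 = 12 = 1·11 + 1), so t ≡ 2·6 = 12 ≡ 1 (mod 11).
    Then x = 8 + 39·1 = 47, valid modulo lcm(39, 11) = 429: x ≡ 47 (mod 429).
Verify: 47 mod 3 = 2 ✓, 47 mod 13 = 8 ✓, 47 mod 11 = 3 ✓.

x ≡ 47 (mod 429).


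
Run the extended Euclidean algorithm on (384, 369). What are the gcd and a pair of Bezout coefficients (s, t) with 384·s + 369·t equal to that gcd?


Euclidean algorithm on (384, 369) — divide until remainder is 0:
  384 = 1 · 369 + 15
  369 = 24 · 15 + 9
  15 = 1 · 9 + 6
  9 = 1 · 6 + 3
  6 = 2 · 3 + 0
gcd(384, 369) = 3.
Track Bezout coefficients alongside the remainders: start with r₀ = 384 = a·1 + b·0 (s = 1, t = 0) and r₁ = 369 = a·0 + b·1 (s = 0, t = 1); each new remainder r_{k+1} = r_{k-1} − q_k·r_k inherits s_{k+1} = s_{k-1} − q_k·s_k, t_{k+1} = t_{k-1} − q_k·t_k, so r_k = a·s_k + b·t_k at every step:
  q = 1: r = 15, s = 1 − 1·0 = 1, t = 0 − 1·1 = -1  (check: 384·1 + 369·(-1) = 15)
  q = 24: r = 9, s = 0 − 24·1 = -24, t = 1 − 24·(-1) = 25  (check: 384·(-24) + 369·25 = 9)
  q = 1: r = 6, s = 1 − 1·(-24) = 25, t = -1 − 1·25 = -26  (check: 384·25 + 369·(-26) = 6)
  q = 1: r = 3, s = -24 − 1·25 = -49, t = 25 − 1·(-26) = 51  (check: 384·(-49) + 369·51 = 3)
The row with r = 3 (the gcd) gives the Bezout coefficients s = -49, t = 51.
Result: 384 · (-49) + 369 · (51) = 3.

gcd(384, 369) = 3; s = -49, t = 51 (check: 384·(-49) + 369·51 = 3).


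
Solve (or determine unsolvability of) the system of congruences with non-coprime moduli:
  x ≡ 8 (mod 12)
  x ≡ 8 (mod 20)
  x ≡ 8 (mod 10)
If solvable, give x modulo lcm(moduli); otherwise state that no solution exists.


Moduli 12, 20, 10 are not pairwise coprime, so CRT works modulo lcm(m_i) when all pairwise compatibility conditions hold.
Pairwise compatibility: gcd(m_i, m_j) must divide a_i - a_j for every pair.
Merge one congruence at a time:
  Start: x ≡ 8 (mod 12).
  Combine with x ≡ 8 (mod 20): gcd(12, 20) = 4; 8 - 8 = 0, which IS divisible by 4, so compatible.
    Write x = 8 + 12·t and substitute into x ≡ 8 (mod 20): 12·t ≡ 8 − 8 = 0 (mod 20).
    Divide the congruence (and modulus) by g = 4: 3·t ≡ 0 (mod 5).
    The inverse of 3 mod 5 is 2 (since 3·2 = 6 = 1·5 + 1), so t ≡ 2·0 = 0 ≡ 0 (mod 5).
    Then x = 8 + 12·0 = 8, valid modulo lcm(12, 20) = 60: x ≡ 8 (mod 60).
  Combine with x ≡ 8 (mod 10): gcd(60, 10) = 10; 8 - 8 = 0, which IS divisible by 10, so compatible.
    Write x = 8 + 60·t and substitute into x ≡ 8 (mod 10): 60·t ≡ 8 − 8 = 0 (mod 10).
    Divide the congruence (and modulus) by g = 10: 6·t ≡ 0 (mod 1).
    Modulo 1 every t works; take t = 0.
    Then x = 8 + 60·0 = 8, valid modulo lcm(60, 10) = 60: x ≡ 8 (mod 60).
Verify: 8 mod 12 = 8, 8 mod 20 = 8, 8 mod 10 = 8.

x ≡ 8 (mod 60).


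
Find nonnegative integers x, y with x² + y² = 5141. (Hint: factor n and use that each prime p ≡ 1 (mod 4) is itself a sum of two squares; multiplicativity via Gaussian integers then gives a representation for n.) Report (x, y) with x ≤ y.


Step 1: Factor n = 5141 = 53 · 97.
Step 2: Check the mod-4 condition on each prime factor: 53 ≡ 1 (mod 4), exponent 1; 97 ≡ 1 (mod 4), exponent 1.
All primes ≡ 3 (mod 4) appear to even exponent (or don't appear), so by the two-squares theorem n IS expressible as a sum of two squares.
Step 3: Build a representation. Here n = 53 · 97 is a product of primes ≡ 1 (mod 4). Each prime p ≡ 1 (mod 4) is itself a sum of two squares; find a² by testing p − a² for a perfect square:
  53: 53 − 1² = 52, 53 − 2² = 49 = 7² ⇒ 53 = 2² + 7².
  97: 97 − 1² = 96, 97 − 2² = 93, 97 − 3² = 88, 97 − 4² = 81 = 9² ⇒ 97 = 4² + 9².
  Combine using the Brahmagupta–Fibonacci identity (a² + b²)(c² + d²) = (ac − bd)² + (ad + bc)² = (ac + bd)² + (ad − bc)²:
  53 · 97 = 5141: from (2² + 7²)(4² + 9²), take (2·4 − 7·9, 2·9 + 7·4) = (8 − 63, 18 + 28) = (-55, 46); dropping signs (only squares matter) gives (55, 46); check 55² + 46² = 3025 + 2116 = 5141 ✓.
Step 4: Order so x ≤ y and verify: 46² + 55² = 2116 + 3025 = 5141 = n. ✓

n = 5141 = 46² + 55² (one valid representation with x ≤ y).


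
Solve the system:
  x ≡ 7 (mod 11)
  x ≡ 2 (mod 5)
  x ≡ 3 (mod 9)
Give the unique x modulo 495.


Moduli 11, 5, 9 are pairwise coprime; by CRT there is a unique solution modulo M = 11 · 5 · 9 = 495.
Solve pairwise, accumulating the modulus:
  Start with x ≡ 7 (mod 11).
  Combine with x ≡ 2 (mod 5): since gcd(11, 5) = 1, we get a unique residue mod 55.
    Write x = 7 + 11·t and substitute into x ≡ 2 (mod 5): 11·t ≡ 2 − 7 = -5 (mod 5).
    Reduce coefficients mod 5: 1·t ≡ 0 (mod 5).
    So t ≡ 0 (mod 5).
    Then x = 7 + 11·0 = 7, valid modulo lcm(11, 5) = 55: x ≡ 7 (mod 55).
  Combine with x ≡ 3 (mod 9): since gcd(55, 9) = 1, we get a unique residue mod 495.
    Write x = 7 + 55·t and substitute into x ≡ 3 (mod 9): 55·t ≡ 3 − 7 = -4 (mod 9).
    Reduce coefficients mod 9: 1·t ≡ 5 (mod 9).
    So t ≡ 5 (mod 9).
    Then x = 7 + 55·5 = 282, valid modulo lcm(55, 9) = 495: x ≡ 282 (mod 495).
Verify: 282 mod 11 = 7 ✓, 282 mod 5 = 2 ✓, 282 mod 9 = 3 ✓.

x ≡ 282 (mod 495).


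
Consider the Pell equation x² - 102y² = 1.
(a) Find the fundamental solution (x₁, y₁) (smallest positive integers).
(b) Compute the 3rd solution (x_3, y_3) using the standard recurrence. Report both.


Step 1: Find the fundamental solution (x₁, y₁) of x² - 102y² = 1.
  Expand √102 as a continued fraction. a₀ = ⌊√102⌋ = 10; iterate m_{k+1} = d_k·a_k − m_k, d_{k+1} = (102 − m_{k+1}²)/d_k, a_{k+1} = ⌊(a₀ + m_{k+1})/d_{k+1}⌋ (starting m₀ = 0, d₀ = 1), with convergents p_k = a_k·p_{k-1} + p_{k-2}, q_k = a_k·q_{k-1} + q_{k-2} (p₋₁ = 1, q₋₁ = 0):
  k = 0: a₀ = 10; p₀/q₀ = 10/1; p₀² − 102·q₀² = 100 − 102 = -2.
  k = 1: m = 10, d = 2, a = ⌊(10 + 10)/2⌋ = 10; p/q = (10·10 + 1)/(10·1 + 0) = 101/10; p² − 102·q² = 10201 − 10200 = 1.
  The first convergent with p² − 102·q² = 1 gives the fundamental solution (x₁, y₁) = (101, 10).
Step 2: Apply the recurrence (x_{n+1}, y_{n+1}) = (x₁x_n + 102y₁y_n, x₁y_n + y₁x_n) repeatedly.
  From (x_1, y_1) = (101, 10): x_2 = 101·101 + 102·10·10 = 20401; y_2 = 101·10 + 10·101 = 2020.
  From (x_2, y_2) = (20401, 2020): x_3 = 101·20401 + 102·10·2020 = 4120901; y_3 = 101·2020 + 10·20401 = 408030.
Step 3: Verify x_3² - 102·y_3² = 16981825051801 - 16981825051800 = 1 (should be 1). ✓

(x_1, y_1) = (101, 10); (x_3, y_3) = (4120901, 408030).


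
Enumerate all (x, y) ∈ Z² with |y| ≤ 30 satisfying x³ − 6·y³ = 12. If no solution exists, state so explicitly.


The equation is x³ - 6y³ = 12. For fixed y, x³ = 6·y³ + 12, so a solution requires the RHS to be a perfect cube.
Strategy: iterate y from -30 to 30, compute RHS = 6·y³ + 12, and check whether it is a (positive or negative) perfect cube.
Check small values of y:
  y = 0: RHS = 12 is not a perfect cube.
  y = 1: RHS = 18 is not a perfect cube.
  y = -1: RHS = 6 is not a perfect cube.
  y = 2: RHS = 60 is not a perfect cube.
  y = -2: RHS = -36 is not a perfect cube.
  y = 3: RHS = 174 is not a perfect cube.
  y = -3: RHS = -150 is not a perfect cube.
Continuing the search up to |y| = 30 finds no solutions either.
No (x, y) in the scanned range satisfies the equation.

No integer solutions with |y| ≤ 30.


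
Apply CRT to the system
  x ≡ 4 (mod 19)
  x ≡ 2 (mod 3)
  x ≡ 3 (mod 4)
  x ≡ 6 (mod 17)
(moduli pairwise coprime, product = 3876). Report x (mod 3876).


Product of moduli M = 19 · 3 · 4 · 17 = 3876.
Merge one congruence at a time:
  Start: x ≡ 4 (mod 19).
  Combine with x ≡ 2 (mod 3); new modulus lcm = 57.
    Write x = 4 + 19·t and substitute into x ≡ 2 (mod 3): 19·t ≡ 2 − 4 = -2 (mod 3).
    Reduce coefficients mod 3: 1·t ≡ 1 (mod 3).
    So t ≡ 1 (mod 3).
    Then x = 4 + 19·1 = 23, valid modulo lcm(19, 3) = 57: x ≡ 23 (mod 57).
  Combine with x ≡ 3 (mod 4); new modulus lcm = 228.
    Write x = 23 + 57·t and substitute into x ≡ 3 (mod 4): 57·t ≡ 3 − 23 = -20 (mod 4).
    Reduce coefficients mod 4: 1·t ≡ 0 (mod 4).
    So t ≡ 0 (mod 4).
    Then x = 23 + 57·0 = 23, valid modulo lcm(57, 4) = 228: x ≡ 23 (mod 228).
  Combine with x ≡ 6 (mod 17); new modulus lcm = 3876.
    Write x = 23 + 228·t and substitute into x ≡ 6 (mod 17): 228·t ≡ 6 − 23 = -17 (mod 17).
    Reduce coefficients mod 17: 7·t ≡ 0 (mod 17).
    The inverse of 7 mod 17 is 5 (since 7·5 = 35 = 2·17 + 1), so t ≡ 5·0 = 0 ≡ 0 (mod 17).
    Then x = 23 + 228·0 = 23, valid modulo lcm(228, 17) = 3876: x ≡ 23 (mod 3876).
Verify against each original: 23 mod 19 = 4, 23 mod 3 = 2, 23 mod 4 = 3, 23 mod 17 = 6.

x ≡ 23 (mod 3876).


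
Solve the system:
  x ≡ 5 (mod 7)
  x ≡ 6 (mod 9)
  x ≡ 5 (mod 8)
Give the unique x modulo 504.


Moduli 7, 9, 8 are pairwise coprime; by CRT there is a unique solution modulo M = 7 · 9 · 8 = 504.
Solve pairwise, accumulating the modulus:
  Start with x ≡ 5 (mod 7).
  Combine with x ≡ 6 (mod 9): since gcd(7, 9) = 1, we get a unique residue mod 63.
    Write x = 5 + 7·t and substitute into x ≡ 6 (mod 9): 7·t ≡ 6 − 5 = 1 (mod 9).
    The inverse of 7 mod 9 is 4 (since 7·4 = 28 = 3·9 + 1), so t ≡ 4·1 = 4 ≡ 4 (mod 9).
    Then x = 5 + 7·4 = 33, valid modulo lcm(7, 9) = 63: x ≡ 33 (mod 63).
  Combine with x ≡ 5 (mod 8): since gcd(63, 8) = 1, we get a unique residue mod 504.
    Write x = 33 + 63·t and substitute into x ≡ 5 (mod 8): 63·t ≡ 5 − 33 = -28 (mod 8).
    Reduce coefficients mod 8: 7·t ≡ 4 (mod 8).
    The inverse of 7 mod 8 is 7 (since 7·7 = 49 = 6·8 + 1), so t ≡ 7·4 = 28 ≡ 4 (mod 8).
    Then x = 33 + 63·4 = 285, valid modulo lcm(63, 8) = 504: x ≡ 285 (mod 504).
Verify: 285 mod 7 = 5 ✓, 285 mod 9 = 6 ✓, 285 mod 8 = 5 ✓.

x ≡ 285 (mod 504).


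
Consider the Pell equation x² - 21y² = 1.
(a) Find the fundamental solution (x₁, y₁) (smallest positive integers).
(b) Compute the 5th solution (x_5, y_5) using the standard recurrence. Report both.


Step 1: Find the fundamental solution (x₁, y₁) of x² - 21y² = 1.
  Expand √21 as a continued fraction. a₀ = ⌊√21⌋ = 4; iterate m_{k+1} = d_k·a_k − m_k, d_{k+1} = (21 − m_{k+1}²)/d_k, a_{k+1} = ⌊(a₀ + m_{k+1})/d_{k+1}⌋ (starting m₀ = 0, d₀ = 1), with convergents p_k = a_k·p_{k-1} + p_{k-2}, q_k = a_k·q_{k-1} + q_{k-2} (p₋₁ = 1, q₋₁ = 0):
  k = 0: a₀ = 4; p₀/q₀ = 4/1; p₀² − 21·q₀² = 16 − 21 = -5.
  k = 1: m = 4, d = 5, a = ⌊(4 + 4)/5⌋ = 1; p/q = (1·4 + 1)/(1·1 + 0) = 5/1; p² − 21·q² = 25 − 21 = 4.
  k = 2: m = 1, d = 4, a = ⌊(4 + 1)/4⌋ = 1; p/q = (1·5 + 4)/(1·1 + 1) = 9/2; p² − 21·q² = 81 − 84 = -3.
  k = 3: m = 3, d = 3, a = ⌊(4 + 3)/3⌋ = 2; p/q = (2·9 + 5)/(2·2 + 1) = 23/5; p² − 21·q² = 529 − 525 = 4.
  k = 4: m = 3, d = 4, a = ⌊(4 + 3)/4⌋ = 1; p/q = (1·23 + 9)/(1·5 + 2) = 32/7; p² − 21·q² = 1024 − 1029 = -5.
  k = 5: m = 1, d = 5, a = ⌊(4 + 1)/5⌋ = 1; p/q = (1·32 + 23)/(1·7 + 5) = 55/12; p² − 21·q² = 3025 − 3024 = 1.
  The first convergent with p² − 21·q² = 1 gives the fundamental solution (x₁, y₁) = (55, 12).
Step 2: Apply the recurrence (x_{n+1}, y_{n+1}) = (x₁x_n + 21y₁y_n, x₁y_n + y₁x_n) repeatedly.
  From (x_1, y_1) = (55, 12): x_2 = 55·55 + 21·12·12 = 6049; y_2 = 55·12 + 12·55 = 1320.
  From (x_2, y_2) = (6049, 1320): x_3 = 55·6049 + 21·12·1320 = 665335; y_3 = 55·1320 + 12·6049 = 145188.
  From (x_3, y_3) = (665335, 145188): x_4 = 55·665335 + 21·12·145188 = 73180801; y_4 = 55·145188 + 12·665335 = 15969360.
  From (x_4, y_4) = (73180801, 15969360): x_5 = 55·73180801 + 21·12·15969360 = 8049222775; y_5 = 55·15969360 + 12·73180801 = 1756484412.
Step 3: Verify x_5² - 21·y_5² = 64789987281578700625 - 64789987281578700624 = 1 (should be 1). ✓

(x_1, y_1) = (55, 12); (x_5, y_5) = (8049222775, 1756484412).


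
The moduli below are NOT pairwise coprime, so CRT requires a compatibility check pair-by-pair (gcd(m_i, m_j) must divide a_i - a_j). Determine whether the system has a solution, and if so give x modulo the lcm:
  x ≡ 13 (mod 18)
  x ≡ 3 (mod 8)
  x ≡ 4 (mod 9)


Moduli 18, 8, 9 are not pairwise coprime, so CRT works modulo lcm(m_i) when all pairwise compatibility conditions hold.
Pairwise compatibility: gcd(m_i, m_j) must divide a_i - a_j for every pair.
Merge one congruence at a time:
  Start: x ≡ 13 (mod 18).
  Combine with x ≡ 3 (mod 8): gcd(18, 8) = 2; 3 - 13 = -10, which IS divisible by 2, so compatible.
    Write x = 13 + 18·t and substitute into x ≡ 3 (mod 8): 18·t ≡ 3 − 13 = -10 (mod 8).
    Divide the congruence (and modulus) by g = 2: 9·t ≡ -5 (mod 4).
    Reduce coefficients mod 4: 1·t ≡ 3 (mod 4).
    So t ≡ 3 (mod 4).
    Then x = 13 + 18·3 = 67, valid modulo lcm(18, 8) = 72: x ≡ 67 (mod 72).
  Combine with x ≡ 4 (mod 9): gcd(72, 9) = 9; 4 - 67 = -63, which IS divisible by 9, so compatible.
    Write x = 67 + 72·t and substitute into x ≡ 4 (mod 9): 72·t ≡ 4 − 67 = -63 (mod 9).
    Divide the congruence (and modulus) by g = 9: 8·t ≡ -7 (mod 1).
    Modulo 1 every t works; take t = 0.
    Then x = 67 + 72·0 = 67, valid modulo lcm(72, 9) = 72: x ≡ 67 (mod 72).
Verify: 67 mod 18 = 13, 67 mod 8 = 3, 67 mod 9 = 4.

x ≡ 67 (mod 72).


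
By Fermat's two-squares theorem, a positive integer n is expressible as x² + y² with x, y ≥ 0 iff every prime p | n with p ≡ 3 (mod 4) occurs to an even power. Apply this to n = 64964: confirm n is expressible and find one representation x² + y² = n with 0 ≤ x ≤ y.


Step 1: Factor n = 64964 = 2^2 · 109 · 149.
Step 2: Check the mod-4 condition on each prime factor: 2 = 2 (special); 109 ≡ 1 (mod 4), exponent 1; 149 ≡ 1 (mod 4), exponent 1.
All primes ≡ 3 (mod 4) appear to even exponent (or don't appear), so by the two-squares theorem n IS expressible as a sum of two squares.
Step 3: Build a representation. Group n = k² · m with k = 2 and m = 109 · 149 = 16241 (a product of primes ≡ 1 (mod 4)); a representation of m scales to one of n via (k·x)² + (k·y)² = k²(x² + y²). Each prime p ≡ 1 (mod 4) is itself a sum of two squares; find a² by testing p − a² for a perfect square:
  109: 109 − 1² = 108, 109 − 2² = 105, 109 − 3² = 100 = 10² ⇒ 109 = 3² + 10².
  149: 149 − 1² = 148, 149 − 2² = 145, 149 − 3² = 140, 149 − 4² = 133, 149 − 5² = 124, 149 − 6² = 113, 149 − 7² = 100 = 10² ⇒ 149 = 7² + 10².
  Combine using the Brahmagupta–Fibonacci identity (a² + b²)(c² + d²) = (ac − bd)² + (ad + bc)² = (ac + bd)² + (ad − bc)²:
  109 · 149 = 16241: from (3² + 10²)(7² + 10²), take (3·7 − 10·10, 3·10 + 10·7) = (21 − 100, 30 + 70) = (-79, 100); dropping signs (only squares matter) gives (79, 100); check 79² + 100² = 6241 + 10000 = 16241 ✓.
  Scale by k = 2: (2·79, 2·100) = (158, 200).
Step 4: Order so x ≤ y and verify: 158² + 200² = 24964 + 40000 = 64964 = n. ✓

n = 64964 = 158² + 200² (one valid representation with x ≤ y).


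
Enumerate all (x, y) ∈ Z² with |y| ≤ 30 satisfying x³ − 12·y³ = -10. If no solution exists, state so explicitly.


The equation is x³ - 12y³ = -10. For fixed y, x³ = 12·y³ − 10, so a solution requires the RHS to be a perfect cube.
Strategy: iterate y from -30 to 30, compute RHS = 12·y³ − 10, and check whether it is a (positive or negative) perfect cube.
Check small values of y:
  y = 0: RHS = -10 is not a perfect cube.
  y = 1: RHS = 2 is not a perfect cube.
  y = -1: RHS = -22 is not a perfect cube.
  y = 2: RHS = 86 is not a perfect cube.
  y = -2: RHS = -106 is not a perfect cube.
  y = 3: RHS = 314 is not a perfect cube.
  y = -3: RHS = -334 is not a perfect cube.
Continuing the search up to |y| = 30 finds no solutions either.
No (x, y) in the scanned range satisfies the equation.

No integer solutions with |y| ≤ 30.


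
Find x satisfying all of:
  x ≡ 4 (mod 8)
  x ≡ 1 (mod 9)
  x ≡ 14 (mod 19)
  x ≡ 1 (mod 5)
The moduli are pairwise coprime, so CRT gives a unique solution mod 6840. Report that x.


Product of moduli M = 8 · 9 · 19 · 5 = 6840.
Merge one congruence at a time:
  Start: x ≡ 4 (mod 8).
  Combine with x ≡ 1 (mod 9); new modulus lcm = 72.
    Write x = 4 + 8·t and substitute into x ≡ 1 (mod 9): 8·t ≡ 1 − 4 = -3 (mod 9).
    Reduce coefficients mod 9: 8·t ≡ 6 (mod 9).
    The inverse of 8 mod 9 is 8 (since 8·8 = 64 = 7·9 + 1), so t ≡ 8·6 = 48 ≡ 3 (mod 9).
    Then x = 4 + 8·3 = 28, valid modulo lcm(8, 9) = 72: x ≡ 28 (mod 72).
  Combine with x ≡ 14 (mod 19); new modulus lcm = 1368.
    Write x = 28 + 72·t and substitute into x ≡ 14 (mod 19): 72·t ≡ 14 − 28 = -14 (mod 19).
    Reduce coefficients mod 19: 15·t ≡ 5 (mod 19).
    The inverse of 15 mod 19 is 14 (since 15·14 = 210 = 11·19 + 1), so t ≡ 14·5 = 70 ≡ 13 (mod 19).
    Then x = 28 + 72·13 = 964, valid modulo lcm(72, 19) = 1368: x ≡ 964 (mod 1368).
  Combine with x ≡ 1 (mod 5); new modulus lcm = 6840.
    Write x = 964 + 1368·t and substitute into x ≡ 1 (mod 5): 1368·t ≡ 1 − 964 = -963 (mod 5).
    Reduce coefficients mod 5: 3·t ≡ 2 (mod 5).
    The inverse of 3 mod 5 is 2 (since 3·2 = 6 = 1·5 + 1), so t ≡ 2·2 = 4 ≡ 4 (mod 5).
    Then x = 964 + 1368·4 = 6436, valid modulo lcm(1368, 5) = 6840: x ≡ 6436 (mod 6840).
Verify against each original: 6436 mod 8 = 4, 6436 mod 9 = 1, 6436 mod 19 = 14, 6436 mod 5 = 1.

x ≡ 6436 (mod 6840).


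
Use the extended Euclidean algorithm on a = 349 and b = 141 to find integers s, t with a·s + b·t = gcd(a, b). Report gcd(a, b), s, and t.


Euclidean algorithm on (349, 141) — divide until remainder is 0:
  349 = 2 · 141 + 67
  141 = 2 · 67 + 7
  67 = 9 · 7 + 4
  7 = 1 · 4 + 3
  4 = 1 · 3 + 1
  3 = 3 · 1 + 0
gcd(349, 141) = 1.
Track Bezout coefficients alongside the remainders: start with r₀ = 349 = a·1 + b·0 (s = 1, t = 0) and r₁ = 141 = a·0 + b·1 (s = 0, t = 1); each new remainder r_{k+1} = r_{k-1} − q_k·r_k inherits s_{k+1} = s_{k-1} − q_k·s_k, t_{k+1} = t_{k-1} − q_k·t_k, so r_k = a·s_k + b·t_k at every step:
  q = 2: r = 67, s = 1 − 2·0 = 1, t = 0 − 2·1 = -2  (check: 349·1 + 141·(-2) = 67)
  q = 2: r = 7, s = 0 − 2·1 = -2, t = 1 − 2·(-2) = 5  (check: 349·(-2) + 141·5 = 7)
  q = 9: r = 4, s = 1 − 9·(-2) = 19, t = -2 − 9·5 = -47  (check: 349·19 + 141·(-47) = 4)
  q = 1: r = 3, s = -2 − 1·19 = -21, t = 5 − 1·(-47) = 52  (check: 349·(-21) + 141·52 = 3)
  q = 1: r = 1, s = 19 − 1·(-21) = 40, t = -47 − 1·52 = -99  (check: 349·40 + 141·(-99) = 1)
The row with r = 1 (the gcd) gives the Bezout coefficients s = 40, t = -99.
Result: 349 · (40) + 141 · (-99) = 1.

gcd(349, 141) = 1; s = 40, t = -99 (check: 349·40 + 141·(-99) = 1).


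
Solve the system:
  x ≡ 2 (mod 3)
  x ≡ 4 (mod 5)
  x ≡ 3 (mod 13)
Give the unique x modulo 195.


Moduli 3, 5, 13 are pairwise coprime; by CRT there is a unique solution modulo M = 3 · 5 · 13 = 195.
Solve pairwise, accumulating the modulus:
  Start with x ≡ 2 (mod 3).
  Combine with x ≡ 4 (mod 5): since gcd(3, 5) = 1, we get a unique residue mod 15.
    Write x = 2 + 3·t and substitute into x ≡ 4 (mod 5): 3·t ≡ 4 − 2 = 2 (mod 5).
    The inverse of 3 mod 5 is 2 (since 3·2 = 6 = 1·5 + 1), so t ≡ 2·2 = 4 ≡ 4 (mod 5).
    Then x = 2 + 3·4 = 14, valid modulo lcm(3, 5) = 15: x ≡ 14 (mod 15).
  Combine with x ≡ 3 (mod 13): since gcd(15, 13) = 1, we get a unique residue mod 195.
    Write x = 14 + 15·t and substitute into x ≡ 3 (mod 13): 15·t ≡ 3 − 14 = -11 (mod 13).
    Reduce coefficients mod 13: 2·t ≡ 2 (mod 13).
    The inverse of 2 mod 13 is 7 (since 2·7 = 14 = 1·13 + 1), so t ≡ 7·2 = 14 ≡ 1 (mod 13).
    Then x = 14 + 15·1 = 29, valid modulo lcm(15, 13) = 195: x ≡ 29 (mod 195).
Verify: 29 mod 3 = 2 ✓, 29 mod 5 = 4 ✓, 29 mod 13 = 3 ✓.

x ≡ 29 (mod 195).


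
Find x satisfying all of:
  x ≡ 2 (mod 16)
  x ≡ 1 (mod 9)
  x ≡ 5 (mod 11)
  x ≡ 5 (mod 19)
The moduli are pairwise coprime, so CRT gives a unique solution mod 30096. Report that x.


Product of moduli M = 16 · 9 · 11 · 19 = 30096.
Merge one congruence at a time:
  Start: x ≡ 2 (mod 16).
  Combine with x ≡ 1 (mod 9); new modulus lcm = 144.
    Write x = 2 + 16·t and substitute into x ≡ 1 (mod 9): 16·t ≡ 1 − 2 = -1 (mod 9).
    Reduce coefficients mod 9: 7·t ≡ 8 (mod 9).
    The inverse of 7 mod 9 is 4 (since 7·4 = 28 = 3·9 + 1), so t ≡ 4·8 = 32 ≡ 5 (mod 9).
    Then x = 2 + 16·5 = 82, valid modulo lcm(16, 9) = 144: x ≡ 82 (mod 144).
  Combine with x ≡ 5 (mod 11); new modulus lcm = 1584.
    Write x = 82 + 144·t and substitute into x ≡ 5 (mod 11): 144·t ≡ 5 − 82 = -77 (mod 11).
    Reduce coefficients mod 11: 1·t ≡ 0 (mod 11).
    So t ≡ 0 (mod 11).
    Then x = 82 + 144·0 = 82, valid modulo lcm(144, 11) = 1584: x ≡ 82 (mod 1584).
  Combine with x ≡ 5 (mod 19); new modulus lcm = 30096.
    Write x = 82 + 1584·t and substitute into x ≡ 5 (mod 19): 1584·t ≡ 5 − 82 = -77 (mod 19).
    Reduce coefficients mod 19: 7·t ≡ 18 (mod 19).
    The inverse of 7 mod 19 is 11 (since 7·11 = 77 = 4·19 + 1), so t ≡ 11·18 = 198 ≡ 8 (mod 19).
    Then x = 82 + 1584·8 = 12754, valid modulo lcm(1584, 19) = 30096: x ≡ 12754 (mod 30096).
Verify against each original: 12754 mod 16 = 2, 12754 mod 9 = 1, 12754 mod 11 = 5, 12754 mod 19 = 5.

x ≡ 12754 (mod 30096).


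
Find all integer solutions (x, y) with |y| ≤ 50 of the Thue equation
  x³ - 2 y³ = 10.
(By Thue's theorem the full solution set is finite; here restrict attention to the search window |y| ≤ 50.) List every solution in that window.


The equation is x³ - 2y³ = 10. For fixed y, x³ = 2·y³ + 10, so a solution requires the RHS to be a perfect cube.
Strategy: iterate y from -50 to 50, compute RHS = 2·y³ + 10, and check whether it is a (positive or negative) perfect cube.
Check small values of y:
  y = 0: RHS = 10 is not a perfect cube.
  y = 1: RHS = 12 is not a perfect cube.
  y = -1: RHS = 8 = (2)³ ⇒ x = 2 works.
  y = 2: RHS = 26 is not a perfect cube.
  y = -2: RHS = -6 is not a perfect cube.
  y = 3: RHS = 64 = (4)³ ⇒ x = 4 works.
  y = -3: RHS = -44 is not a perfect cube.
Continuing the search up to |y| = 50 finds no further solutions beyond those listed.
Collected solutions: (2, -1), (4, 3).

Solutions (with |y| ≤ 50): (2, -1), (4, 3).


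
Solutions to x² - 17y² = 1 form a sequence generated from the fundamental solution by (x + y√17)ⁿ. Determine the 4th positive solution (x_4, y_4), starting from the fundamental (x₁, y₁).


Step 1: Find the fundamental solution (x₁, y₁) of x² - 17y² = 1.
  Expand √17 as a continued fraction. a₀ = ⌊√17⌋ = 4; iterate m_{k+1} = d_k·a_k − m_k, d_{k+1} = (17 − m_{k+1}²)/d_k, a_{k+1} = ⌊(a₀ + m_{k+1})/d_{k+1}⌋ (starting m₀ = 0, d₀ = 1), with convergents p_k = a_k·p_{k-1} + p_{k-2}, q_k = a_k·q_{k-1} + q_{k-2} (p₋₁ = 1, q₋₁ = 0):
  k = 0: a₀ = 4; p₀/q₀ = 4/1; p₀² − 17·q₀² = 16 − 17 = -1.
  k = 1: m = 4, d = 1, a = ⌊(4 + 4)/1⌋ = 8; p/q = (8·4 + 1)/(8·1 + 0) = 33/8; p² − 17·q² = 1089 − 1088 = 1.
  The first convergent with p² − 17·q² = 1 gives the fundamental solution (x₁, y₁) = (33, 8).
Step 2: Apply the recurrence (x_{n+1}, y_{n+1}) = (x₁x_n + 17y₁y_n, x₁y_n + y₁x_n) repeatedly.
  From (x_1, y_1) = (33, 8): x_2 = 33·33 + 17·8·8 = 2177; y_2 = 33·8 + 8·33 = 528.
  From (x_2, y_2) = (2177, 528): x_3 = 33·2177 + 17·8·528 = 143649; y_3 = 33·528 + 8·2177 = 34840.
  From (x_3, y_3) = (143649, 34840): x_4 = 33·143649 + 17·8·34840 = 9478657; y_4 = 33·34840 + 8·143649 = 2298912.
Step 3: Verify x_4² - 17·y_4² = 89844938523649 - 89844938523648 = 1 (should be 1). ✓

(x_1, y_1) = (33, 8); (x_4, y_4) = (9478657, 2298912).


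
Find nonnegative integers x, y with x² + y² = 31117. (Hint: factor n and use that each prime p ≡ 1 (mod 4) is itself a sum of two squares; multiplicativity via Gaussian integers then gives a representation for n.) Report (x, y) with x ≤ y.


Step 1: Factor n = 31117 = 29^2 · 37.
Step 2: Check the mod-4 condition on each prime factor: 29 ≡ 1 (mod 4), exponent 2; 37 ≡ 1 (mod 4), exponent 1.
All primes ≡ 3 (mod 4) appear to even exponent (or don't appear), so by the two-squares theorem n IS expressible as a sum of two squares.
Step 3: Build a representation. Here n = 29 · 29 · 37 is a product of primes ≡ 1 (mod 4). Each prime p ≡ 1 (mod 4) is itself a sum of two squares; find a² by testing p − a² for a perfect square:
  29: 29 − 1² = 28, 29 − 2² = 25 = 5² ⇒ 29 = 2² + 5².
  37: 37 − 1² = 36 = 6² ⇒ 37 = 1² + 6².
  Combine using the Brahmagupta–Fibonacci identity (a² + b²)(c² + d²) = (ac − bd)² + (ad + bc)² = (ac + bd)² + (ad − bc)²:
  29 · 29 = 841: from (2² + 5²)(2² + 5²), take (2·2 − 5·5, 2·5 + 5·2) = (4 − 25, 10 + 10) = (-21, 20); dropping signs (only squares matter) gives (21, 20); check 21² + 20² = 441 + 400 = 841 ✓.
  841 · 37 = 31117: from (21² + 20²)(1² + 6²), take (21·1 − 20·6, 21·6 + 20·1) = (21 − 120, 126 + 20) = (-99, 146); dropping signs (only squares matter) gives (99, 146); check 99² + 146² = 9801 + 21316 = 31117 ✓.
Step 4: Order so x ≤ y and verify: 99² + 146² = 9801 + 21316 = 31117 = n. ✓

n = 31117 = 99² + 146² (one valid representation with x ≤ y).


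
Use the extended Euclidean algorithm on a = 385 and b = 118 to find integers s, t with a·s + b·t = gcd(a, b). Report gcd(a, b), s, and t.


Euclidean algorithm on (385, 118) — divide until remainder is 0:
  385 = 3 · 118 + 31
  118 = 3 · 31 + 25
  31 = 1 · 25 + 6
  25 = 4 · 6 + 1
  6 = 6 · 1 + 0
gcd(385, 118) = 1.
Track Bezout coefficients alongside the remainders: start with r₀ = 385 = a·1 + b·0 (s = 1, t = 0) and r₁ = 118 = a·0 + b·1 (s = 0, t = 1); each new remainder r_{k+1} = r_{k-1} − q_k·r_k inherits s_{k+1} = s_{k-1} − q_k·s_k, t_{k+1} = t_{k-1} − q_k·t_k, so r_k = a·s_k + b·t_k at every step:
  q = 3: r = 31, s = 1 − 3·0 = 1, t = 0 − 3·1 = -3  (check: 385·1 + 118·(-3) = 31)
  q = 3: r = 25, s = 0 − 3·1 = -3, t = 1 − 3·(-3) = 10  (check: 385·(-3) + 118·10 = 25)
  q = 1: r = 6, s = 1 − 1·(-3) = 4, t = -3 − 1·10 = -13  (check: 385·4 + 118·(-13) = 6)
  q = 4: r = 1, s = -3 − 4·4 = -19, t = 10 − 4·(-13) = 62  (check: 385·(-19) + 118·62 = 1)
The row with r = 1 (the gcd) gives the Bezout coefficients s = -19, t = 62.
Result: 385 · (-19) + 118 · (62) = 1.

gcd(385, 118) = 1; s = -19, t = 62 (check: 385·(-19) + 118·62 = 1).


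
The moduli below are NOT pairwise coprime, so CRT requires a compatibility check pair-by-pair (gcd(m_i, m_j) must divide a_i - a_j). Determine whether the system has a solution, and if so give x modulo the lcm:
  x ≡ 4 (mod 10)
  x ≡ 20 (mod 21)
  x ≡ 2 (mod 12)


Moduli 10, 21, 12 are not pairwise coprime, so CRT works modulo lcm(m_i) when all pairwise compatibility conditions hold.
Pairwise compatibility: gcd(m_i, m_j) must divide a_i - a_j for every pair.
Merge one congruence at a time:
  Start: x ≡ 4 (mod 10).
  Combine with x ≡ 20 (mod 21): gcd(10, 21) = 1; 20 - 4 = 16, which IS divisible by 1, so compatible.
    Write x = 4 + 10·t and substitute into x ≡ 20 (mod 21): 10·t ≡ 20 − 4 = 16 (mod 21).
    The inverse of 10 mod 21 is 19 (since 10·19 = 190 = 9·21 + 1), so t ≡ 19·16 = 304 ≡ 10 (mod 21).
    Then x = 4 + 10·10 = 104, valid modulo lcm(10, 21) = 210: x ≡ 104 (mod 210).
  Combine with x ≡ 2 (mod 12): gcd(210, 12) = 6; 2 - 104 = -102, which IS divisible by 6, so compatible.
    Write x = 104 + 210·t and substitute into x ≡ 2 (mod 12): 210·t ≡ 2 − 104 = -102 (mod 12).
    Divide the congruence (and modulus) by g = 6: 35·t ≡ -17 (mod 2).
    Reduce coefficients mod 2: 1·t ≡ 1 (mod 2).
    So t ≡ 1 (mod 2).
    Then x = 104 + 210·1 = 314, valid modulo lcm(210, 12) = 420: x ≡ 314 (mod 420).
Verify: 314 mod 10 = 4, 314 mod 21 = 20, 314 mod 12 = 2.

x ≡ 314 (mod 420).


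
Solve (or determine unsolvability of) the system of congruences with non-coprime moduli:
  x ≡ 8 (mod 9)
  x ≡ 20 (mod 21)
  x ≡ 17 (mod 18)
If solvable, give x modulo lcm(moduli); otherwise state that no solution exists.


Moduli 9, 21, 18 are not pairwise coprime, so CRT works modulo lcm(m_i) when all pairwise compatibility conditions hold.
Pairwise compatibility: gcd(m_i, m_j) must divide a_i - a_j for every pair.
Merge one congruence at a time:
  Start: x ≡ 8 (mod 9).
  Combine with x ≡ 20 (mod 21): gcd(9, 21) = 3; 20 - 8 = 12, which IS divisible by 3, so compatible.
    Write x = 8 + 9·t and substitute into x ≡ 20 (mod 21): 9·t ≡ 20 − 8 = 12 (mod 21).
    Divide the congruence (and modulus) by g = 3: 3·t ≡ 4 (mod 7).
    The inverse of 3 mod 7 is 5 (since 3·5 = 15 = 2·7 + 1), so t ≡ 5·4 = 20 ≡ 6 (mod 7).
    Then x = 8 + 9·6 = 62, valid modulo lcm(9, 21) = 63: x ≡ 62 (mod 63).
  Combine with x ≡ 17 (mod 18): gcd(63, 18) = 9; 17 - 62 = -45, which IS divisible by 9, so compatible.
    Write x = 62 + 63·t and substitute into x ≡ 17 (mod 18): 63·t ≡ 17 − 62 = -45 (mod 18).
    Divide the congruence (and modulus) by g = 9: 7·t ≡ -5 (mod 2).
    Reduce coefficients mod 2: 1·t ≡ 1 (mod 2).
    So t ≡ 1 (mod 2).
    Then x = 62 + 63·1 = 125, valid modulo lcm(63, 18) = 126: x ≡ 125 (mod 126).
Verify: 125 mod 9 = 8, 125 mod 21 = 20, 125 mod 18 = 17.

x ≡ 125 (mod 126).


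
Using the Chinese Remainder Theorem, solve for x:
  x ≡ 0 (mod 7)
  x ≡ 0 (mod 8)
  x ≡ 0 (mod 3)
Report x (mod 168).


Moduli 7, 8, 3 are pairwise coprime; by CRT there is a unique solution modulo M = 7 · 8 · 3 = 168.
Solve pairwise, accumulating the modulus:
  Start with x ≡ 0 (mod 7).
  Combine with x ≡ 0 (mod 8): since gcd(7, 8) = 1, we get a unique residue mod 56.
    Write x = 0 + 7·t and substitute into x ≡ 0 (mod 8): 7·t ≡ 0 − 0 = 0 (mod 8).
    The inverse of 7 mod 8 is 7 (since 7·7 = 49 = 6·8 + 1), so t ≡ 7·0 = 0 ≡ 0 (mod 8).
    Then x = 0 + 7·0 = 0, valid modulo lcm(7, 8) = 56: x ≡ 0 (mod 56).
  Combine with x ≡ 0 (mod 3): since gcd(56, 3) = 1, we get a unique residue mod 168.
    Write x = 0 + 56·t and substitute into x ≡ 0 (mod 3): 56·t ≡ 0 − 0 = 0 (mod 3).
    Reduce coefficients mod 3: 2·t ≡ 0 (mod 3).
    The inverse of 2 mod 3 is 2 (since 2·2 = 4 = 1·3 + 1), so t ≡ 2·0 = 0 ≡ 0 (mod 3).
    Then x = 0 + 56·0 = 0, valid modulo lcm(56, 3) = 168: x ≡ 0 (mod 168).
Verify: 0 mod 7 = 0 ✓, 0 mod 8 = 0 ✓, 0 mod 3 = 0 ✓.

x ≡ 0 (mod 168).


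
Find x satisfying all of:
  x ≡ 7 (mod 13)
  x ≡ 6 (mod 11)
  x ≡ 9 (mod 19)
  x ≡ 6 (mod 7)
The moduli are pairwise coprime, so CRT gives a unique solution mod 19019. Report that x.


Product of moduli M = 13 · 11 · 19 · 7 = 19019.
Merge one congruence at a time:
  Start: x ≡ 7 (mod 13).
  Combine with x ≡ 6 (mod 11); new modulus lcm = 143.
    Write x = 7 + 13·t and substitute into x ≡ 6 (mod 11): 13·t ≡ 6 − 7 = -1 (mod 11).
    Reduce coefficients mod 11: 2·t ≡ 10 (mod 11).
    The inverse of 2 mod 11 is 6 (since 2·6 = 12 = 1·11 + 1), so t ≡ 6·10 = 60 ≡ 5 (mod 11).
    Then x = 7 + 13·5 = 72, valid modulo lcm(13, 11) = 143: x ≡ 72 (mod 143).
  Combine with x ≡ 9 (mod 19); new modulus lcm = 2717.
    Write x = 72 + 143·t and substitute into x ≡ 9 (mod 19): 143·t ≡ 9 − 72 = -63 (mod 19).
    Reduce coefficients mod 19: 10·t ≡ 13 (mod 19).
    The inverse of 10 mod 19 is 2 (since 10·2 = 20 = 1·19 + 1), so t ≡ 2·13 = 26 ≡ 7 (mod 19).
    Then x = 72 + 143·7 = 1073, valid modulo lcm(143, 19) = 2717: x ≡ 1073 (mod 2717).
  Combine with x ≡ 6 (mod 7); new modulus lcm = 19019.
    Write x = 1073 + 2717·t and substitute into x ≡ 6 (mod 7): 2717·t ≡ 6 − 1073 = -1067 (mod 7).
    Reduce coefficients mod 7: 1·t ≡ 4 (mod 7).
    So t ≡ 4 (mod 7).
    Then x = 1073 + 2717·4 = 11941, valid modulo lcm(2717, 7) = 19019: x ≡ 11941 (mod 19019).
Verify against each original: 11941 mod 13 = 7, 11941 mod 11 = 6, 11941 mod 19 = 9, 11941 mod 7 = 6.

x ≡ 11941 (mod 19019).


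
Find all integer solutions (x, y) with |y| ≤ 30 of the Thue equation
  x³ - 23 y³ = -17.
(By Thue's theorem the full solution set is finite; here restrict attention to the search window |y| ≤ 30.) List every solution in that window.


The equation is x³ - 23y³ = -17. For fixed y, x³ = 23·y³ − 17, so a solution requires the RHS to be a perfect cube.
Strategy: iterate y from -30 to 30, compute RHS = 23·y³ − 17, and check whether it is a (positive or negative) perfect cube.
Check small values of y:
  y = 0: RHS = -17 is not a perfect cube.
  y = 1: RHS = 6 is not a perfect cube.
  y = -1: RHS = -40 is not a perfect cube.
  y = 2: RHS = 167 is not a perfect cube.
  y = -2: RHS = -201 is not a perfect cube.
  y = 3: RHS = 604 is not a perfect cube.
  y = -3: RHS = -638 is not a perfect cube.
Continuing the search up to |y| = 30 finds no solutions either.
No (x, y) in the scanned range satisfies the equation.

No integer solutions with |y| ≤ 30.
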